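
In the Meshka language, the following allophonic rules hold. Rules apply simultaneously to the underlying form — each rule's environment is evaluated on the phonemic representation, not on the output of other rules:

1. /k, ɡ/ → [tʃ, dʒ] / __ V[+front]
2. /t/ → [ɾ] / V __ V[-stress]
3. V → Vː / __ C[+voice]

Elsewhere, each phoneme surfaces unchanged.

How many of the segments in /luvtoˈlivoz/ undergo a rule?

4

Segments that undergo a rule: /u/ → [uː] (rule 3); /o/ → [oː] (rule 3); /i/ → [iː] (rule 3); /o/ → [oː] (rule 3).
All other segments surface unchanged.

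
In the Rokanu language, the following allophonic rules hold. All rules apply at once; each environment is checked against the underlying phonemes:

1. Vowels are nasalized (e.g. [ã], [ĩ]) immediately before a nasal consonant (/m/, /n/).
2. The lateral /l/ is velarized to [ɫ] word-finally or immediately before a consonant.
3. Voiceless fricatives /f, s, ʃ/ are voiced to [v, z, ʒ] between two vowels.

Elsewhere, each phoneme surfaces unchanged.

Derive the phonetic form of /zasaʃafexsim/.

/z/ stays [z].
/a/ (between /z/ and /s/) fails the environment for rule 1, so it stays [a].
/s/ — between /a/ and /a/, between two vowels — surfaces as [z] (rule 3).
/a/ (between /s/ and /ʃ/) fails the environment for rule 1, so it stays [a].
/ʃ/ meets the environment for rule 3 (between two vowels) → [ʒ].
/a/ (between /ʃ/ and /f/) fails the environment for rule 1, so it stays [a].
/f/ meets the environment for rule 3 (between two vowels) → [v].
/e/ (between /f/ and /x/) is in the target of rule 1 but the environment (before a nasal consonant) is not met → [e].
/x/ stays [x].
/s/ — between /x/ and /i/; rule 3 does not apply here → [s].
/i/ (between /s/ and /m/): before a nasal consonant, so rule 1 applies → [ĩ].
/m/ (word-final): no rule targets it → [m].

[zazaʒavexsĩm]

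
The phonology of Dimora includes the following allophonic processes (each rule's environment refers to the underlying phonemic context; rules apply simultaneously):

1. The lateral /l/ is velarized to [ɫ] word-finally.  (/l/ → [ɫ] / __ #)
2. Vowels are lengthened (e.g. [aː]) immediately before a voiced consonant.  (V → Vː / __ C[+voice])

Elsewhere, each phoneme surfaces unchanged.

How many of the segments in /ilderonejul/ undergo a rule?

Segments that undergo a rule: /i/ → [iː] (rule 2); /e/ → [eː] (rule 2); /o/ → [oː] (rule 2); /e/ → [eː] (rule 2); /u/ → [uː] (rule 2); /l/ → [ɫ] (rule 1).
All other segments surface unchanged.

6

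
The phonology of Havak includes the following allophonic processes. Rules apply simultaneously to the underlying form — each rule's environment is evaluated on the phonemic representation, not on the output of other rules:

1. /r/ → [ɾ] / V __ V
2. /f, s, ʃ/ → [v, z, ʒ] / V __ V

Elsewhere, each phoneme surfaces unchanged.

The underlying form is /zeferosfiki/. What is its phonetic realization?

/z/ (word-initial): no rule targets it → [z].
/e/ (between /z/ and /f/) is unaffected → [e].
Rule 2 applies to /f/ (between /e/ and /e/: between two vowels) → [v].
/e/ (between /f/ and /r/): no rule targets it → [e].
/r/ (between /e/ and /o/): between two vowels, so rule 1 applies → [ɾ].
/o/ stays [o].
/s/ (between /o/ and /f/): rule 2 targets it, but not between two vowels → unchanged [s].
/f/ — between /s/ and /i/; rule 2 does not apply here → [f].
/i/ stays [i].
/k/ — not in any rule's target class → [k].
/i/ (word-final) is unaffected → [i].

[zeveɾosfiki]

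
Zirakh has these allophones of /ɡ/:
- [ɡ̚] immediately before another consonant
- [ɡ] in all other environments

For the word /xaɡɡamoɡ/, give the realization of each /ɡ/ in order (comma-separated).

Occurrence 1 (position 3): immediately before another consonant → [ɡ̚].
Occurrence 2 (position 4): no conditioning environment matches → elsewhere allophone [ɡ].
Occurrence 3 (position 8): no conditioning environment matches → elsewhere allophone [ɡ].

[ɡ̚], [ɡ], [ɡ]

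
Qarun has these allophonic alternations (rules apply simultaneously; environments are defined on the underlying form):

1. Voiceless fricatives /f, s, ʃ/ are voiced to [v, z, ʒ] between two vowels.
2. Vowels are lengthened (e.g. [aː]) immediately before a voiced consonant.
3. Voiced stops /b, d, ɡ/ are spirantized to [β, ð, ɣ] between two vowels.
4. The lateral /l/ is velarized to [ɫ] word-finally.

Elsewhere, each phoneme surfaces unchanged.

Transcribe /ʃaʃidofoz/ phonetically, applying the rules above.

/ʃ/ (word-initial) is in the target of rule 1 but the environment (between two vowels) is not met → [ʃ].
/a/ (between /ʃ/ and /ʃ/) is in the target of rule 2 but the environment (before a voiced consonant) is not met → [a].
/ʃ/ (between /a/ and /i/): between two vowels, so rule 1 applies → [ʒ].
/i/ (between /ʃ/ and /d/) occurs before a voiced consonant → [iː] by rule 2.
/d/ (between /i/ and /o/) occurs between two vowels → [ð] by rule 3.
/o/ — between /d/ and /f/; rule 2 does not apply here → [o].
Rule 1 applies to /f/ (between /o/ and /o/: between two vowels) → [v].
/o/ meets the environment for rule 2 (before a voiced consonant) → [oː].
/z/ — not in any rule's target class → [z].

[ʃaʒiːðovoːz]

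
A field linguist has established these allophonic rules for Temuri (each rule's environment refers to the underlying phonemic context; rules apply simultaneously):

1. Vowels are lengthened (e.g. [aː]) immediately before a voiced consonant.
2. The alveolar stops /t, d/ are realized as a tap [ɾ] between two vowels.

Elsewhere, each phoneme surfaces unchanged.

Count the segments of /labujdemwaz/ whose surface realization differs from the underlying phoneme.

4

Segments that undergo a rule: /a/ → [aː] (rule 1); /u/ → [uː] (rule 1); /e/ → [eː] (rule 1); /a/ → [aː] (rule 1).
All other segments surface unchanged.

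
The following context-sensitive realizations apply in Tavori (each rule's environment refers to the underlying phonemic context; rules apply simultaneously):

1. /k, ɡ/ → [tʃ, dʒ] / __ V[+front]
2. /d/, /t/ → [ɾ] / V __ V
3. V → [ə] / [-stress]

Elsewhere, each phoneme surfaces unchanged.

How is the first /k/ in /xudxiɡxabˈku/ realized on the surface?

[k]

/k/ (between /b/ and /u/) is in the target of rule 1 but the environment (before a front vowel) is not met → [k].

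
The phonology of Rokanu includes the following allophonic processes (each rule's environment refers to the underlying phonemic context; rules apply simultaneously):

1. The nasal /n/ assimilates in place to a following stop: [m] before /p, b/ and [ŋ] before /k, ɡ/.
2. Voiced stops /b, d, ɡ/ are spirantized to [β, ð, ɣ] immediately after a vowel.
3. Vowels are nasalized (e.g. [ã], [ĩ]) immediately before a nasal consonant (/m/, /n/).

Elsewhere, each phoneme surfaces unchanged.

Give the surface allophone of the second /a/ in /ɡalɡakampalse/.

/a/ (between /ɡ/ and /k/): rule 3 targets it, but not before a nasal consonant → unchanged [a].

[a]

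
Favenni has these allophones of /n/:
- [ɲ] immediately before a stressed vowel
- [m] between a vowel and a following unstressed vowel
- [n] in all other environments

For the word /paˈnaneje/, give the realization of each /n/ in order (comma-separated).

[ɲ], [m]

Occurrence 1 (position 3): immediately before a stressed vowel → [ɲ].
Occurrence 2 (position 5): between a vowel and a following unstressed vowel → [m].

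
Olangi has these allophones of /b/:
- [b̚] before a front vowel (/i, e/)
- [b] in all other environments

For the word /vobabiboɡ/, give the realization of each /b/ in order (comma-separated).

Occurrence 1 (position 3): no conditioning environment matches → elsewhere allophone [b].
Occurrence 2 (position 5): before a front vowel (/i, e/) → [b̚].
Occurrence 3 (position 7): no conditioning environment matches → elsewhere allophone [b].

[b], [b̚], [b]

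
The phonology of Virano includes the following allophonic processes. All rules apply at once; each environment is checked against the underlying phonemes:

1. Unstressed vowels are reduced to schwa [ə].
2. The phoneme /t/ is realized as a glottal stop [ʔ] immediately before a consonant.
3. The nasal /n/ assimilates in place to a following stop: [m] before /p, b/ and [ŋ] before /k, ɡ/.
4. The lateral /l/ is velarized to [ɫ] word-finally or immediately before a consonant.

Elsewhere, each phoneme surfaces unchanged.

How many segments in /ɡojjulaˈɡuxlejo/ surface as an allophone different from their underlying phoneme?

Segments that undergo a rule: /o/ → [ə] (rule 1); /u/ → [ə] (rule 1); /a/ → [ə] (rule 1); /e/ → [ə] (rule 1); /o/ → [ə] (rule 1).
All other segments surface unchanged.

5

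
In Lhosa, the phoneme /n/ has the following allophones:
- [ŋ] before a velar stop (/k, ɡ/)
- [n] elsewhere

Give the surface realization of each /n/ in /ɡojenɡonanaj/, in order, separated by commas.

[ŋ], [n], [n]

Occurrence 1 (position 5): before a velar stop → [ŋ].
Occurrence 2 (position 8): no conditioning environment matches → elsewhere allophone [n].
Occurrence 3 (position 10): no conditioning environment matches → elsewhere allophone [n].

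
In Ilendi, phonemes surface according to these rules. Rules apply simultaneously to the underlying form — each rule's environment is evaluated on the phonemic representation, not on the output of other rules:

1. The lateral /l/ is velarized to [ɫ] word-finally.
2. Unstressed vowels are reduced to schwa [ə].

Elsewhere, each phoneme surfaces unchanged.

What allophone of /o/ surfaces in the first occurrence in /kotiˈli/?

/o/ (between /k/ and /t/): in an unstressed syllable, so rule 2 applies → [ə].

[ə]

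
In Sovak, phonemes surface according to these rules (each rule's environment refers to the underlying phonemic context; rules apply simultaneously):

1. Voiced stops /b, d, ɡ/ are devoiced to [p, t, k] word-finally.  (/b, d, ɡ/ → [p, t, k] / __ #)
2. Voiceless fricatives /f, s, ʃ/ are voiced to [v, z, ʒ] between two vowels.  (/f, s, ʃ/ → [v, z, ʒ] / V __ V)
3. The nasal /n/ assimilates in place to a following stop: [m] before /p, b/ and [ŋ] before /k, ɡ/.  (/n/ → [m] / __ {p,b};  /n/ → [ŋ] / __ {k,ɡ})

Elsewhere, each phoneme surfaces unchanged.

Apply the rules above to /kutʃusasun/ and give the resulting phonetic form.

/k/ (word-initial): no rule targets it → [k].
/u/ stays [u].
/t/ — not in any rule's target class → [t].
/ʃ/ (between /t/ and /u/) fails the environment for rule 2, so it stays [ʃ].
/u/ (between /ʃ/ and /s/) is unaffected → [u].
/s/ (between /u/ and /a/) occurs between two vowels → [z] by rule 2.
/a/ — not in any rule's target class → [a].
/s/ — between /a/ and /u/, between two vowels — surfaces as [z] (rule 2).
/u/ — not in any rule's target class → [u].
/n/ (word-final) fails the environment for rule 3, so it stays [n].

[kutʃuzazun]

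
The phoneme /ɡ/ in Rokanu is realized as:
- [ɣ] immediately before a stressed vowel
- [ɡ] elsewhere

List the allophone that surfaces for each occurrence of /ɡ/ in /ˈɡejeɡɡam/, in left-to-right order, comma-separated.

Occurrence 1 (position 1): immediately before a stressed vowel → [ɣ].
Occurrence 2 (position 5): no conditioning environment matches → elsewhere allophone [ɡ].
Occurrence 3 (position 6): no conditioning environment matches → elsewhere allophone [ɡ].

[ɣ], [ɡ], [ɡ]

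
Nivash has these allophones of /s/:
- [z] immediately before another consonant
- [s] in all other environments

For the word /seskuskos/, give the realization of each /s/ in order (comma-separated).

Occurrence 1 (position 1): no conditioning environment matches → elsewhere allophone [s].
Occurrence 2 (position 3): immediately before another consonant → [z].
Occurrence 3 (position 6): immediately before another consonant → [z].
Occurrence 4 (position 9): no conditioning environment matches → elsewhere allophone [s].

[s], [z], [z], [s]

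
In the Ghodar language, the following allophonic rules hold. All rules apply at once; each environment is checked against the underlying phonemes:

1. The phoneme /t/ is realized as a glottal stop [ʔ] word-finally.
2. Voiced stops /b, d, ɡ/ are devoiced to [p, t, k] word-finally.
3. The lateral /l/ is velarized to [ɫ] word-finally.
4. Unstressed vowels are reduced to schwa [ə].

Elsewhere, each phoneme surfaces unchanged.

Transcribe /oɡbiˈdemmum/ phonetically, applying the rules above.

[əɡbəˈdemməm]

Rule 4 applies to /o/ (word-initial: in an unstressed syllable) → [ə].
/ɡ/ (between /o/ and /b/) fails the environment for rule 2, so it stays [ɡ].
/b/ — between /ɡ/ and /i/; rule 2 does not apply here → [b].
Rule 4 applies to /i/ (between /b/ and /d/: in an unstressed syllable) → [ə].
/d/ (between /i/ and /e/): rule 2 targets it, but not word-finally → unchanged [d].
/e/ — between /d/ and /m/; rule 4 does not apply here → [e].
/m/ (between /e/ and /m/) is unaffected → [m].
/m/ (between /m/ and /u/) is unaffected → [m].
/u/ meets the environment for rule 4 (in an unstressed syllable) → [ə].
/m/ stays [m].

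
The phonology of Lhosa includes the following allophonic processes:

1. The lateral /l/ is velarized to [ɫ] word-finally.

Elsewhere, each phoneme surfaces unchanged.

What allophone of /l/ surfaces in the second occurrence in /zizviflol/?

[ɫ]

/l/ (word-final) occurs word-finally → [ɫ] by rule 1.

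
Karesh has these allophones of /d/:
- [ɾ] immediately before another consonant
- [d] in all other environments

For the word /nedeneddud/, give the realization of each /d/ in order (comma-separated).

[d], [ɾ], [d], [d]

Occurrence 1 (position 3): no conditioning environment matches → elsewhere allophone [d].
Occurrence 2 (position 7): immediately before another consonant → [ɾ].
Occurrence 3 (position 8): no conditioning environment matches → elsewhere allophone [d].
Occurrence 4 (position 10): no conditioning environment matches → elsewhere allophone [d].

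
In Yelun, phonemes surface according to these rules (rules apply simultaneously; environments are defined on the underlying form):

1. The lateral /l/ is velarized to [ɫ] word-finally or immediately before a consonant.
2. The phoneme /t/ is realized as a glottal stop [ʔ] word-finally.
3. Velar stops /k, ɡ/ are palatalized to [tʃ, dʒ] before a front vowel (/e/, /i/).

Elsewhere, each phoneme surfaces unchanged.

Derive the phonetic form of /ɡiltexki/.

/ɡ/ (word-initial): before a front vowel, so rule 3 applies → [dʒ].
/i/ — not in any rule's target class → [i].
/l/ (between /i/ and /t/): word-finally or immediately before a consonant, so rule 1 applies → [ɫ].
/t/ (between /l/ and /e/) is in the target of rule 2 but the environment (word-finally) is not met → [t].
/e/ (between /t/ and /x/): no rule targets it → [e].
/x/ (between /e/ and /k/) is unaffected → [x].
Rule 3 applies to /k/ (between /x/ and /i/: before a front vowel) → [tʃ].
/i/ (word-final): no rule targets it → [i].

[dʒiɫtextʃi]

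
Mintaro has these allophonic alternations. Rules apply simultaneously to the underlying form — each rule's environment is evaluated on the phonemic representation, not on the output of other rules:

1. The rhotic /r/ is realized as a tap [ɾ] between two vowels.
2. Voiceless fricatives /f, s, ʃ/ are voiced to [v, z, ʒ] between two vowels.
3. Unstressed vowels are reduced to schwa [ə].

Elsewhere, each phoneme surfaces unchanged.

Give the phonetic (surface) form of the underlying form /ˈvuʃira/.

[ˈvuʒəɾə]

/v/ (word-initial) is unaffected → [v].
/u/ (between /v/ and /ʃ/) fails the environment for rule 3, so it stays [u].
/ʃ/ — between /u/ and /i/, between two vowels — surfaces as [ʒ] (rule 2).
/i/ (between /ʃ/ and /r/) occurs in an unstressed syllable → [ə] by rule 3.
/r/ — between /i/ and /a/, between two vowels — surfaces as [ɾ] (rule 1).
/a/ — word-final, in an unstressed syllable — surfaces as [ə] (rule 3).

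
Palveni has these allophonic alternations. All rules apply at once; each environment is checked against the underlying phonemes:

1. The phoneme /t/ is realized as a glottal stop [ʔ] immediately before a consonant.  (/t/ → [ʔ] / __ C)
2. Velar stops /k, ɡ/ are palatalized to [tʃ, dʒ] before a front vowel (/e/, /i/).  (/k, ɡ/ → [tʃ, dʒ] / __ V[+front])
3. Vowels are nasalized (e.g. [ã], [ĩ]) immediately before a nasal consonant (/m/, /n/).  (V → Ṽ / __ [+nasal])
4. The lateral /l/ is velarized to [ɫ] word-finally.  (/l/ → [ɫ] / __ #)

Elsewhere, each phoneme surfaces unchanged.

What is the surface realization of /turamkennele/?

[turãmtʃẽnnele]

/t/ (word-initial) fails the environment for rule 1, so it stays [t].
/u/ — between /t/ and /r/; rule 3 does not apply here → [u].
/a/ — between /r/ and /m/, before a nasal consonant — surfaces as [ã] (rule 3).
/k/ (between /m/ and /e/) occurs before a front vowel → [tʃ] by rule 2.
/e/ (between /k/ and /n/): before a nasal consonant, so rule 3 applies → [ẽ].
/e/ (between /n/ and /l/): rule 3 targets it, but not before a nasal consonant → unchanged [e].
/l/ (between /e/ and /e/) fails the environment for rule 4, so it stays [l].
/e/ — word-final; rule 3 does not apply here → [e].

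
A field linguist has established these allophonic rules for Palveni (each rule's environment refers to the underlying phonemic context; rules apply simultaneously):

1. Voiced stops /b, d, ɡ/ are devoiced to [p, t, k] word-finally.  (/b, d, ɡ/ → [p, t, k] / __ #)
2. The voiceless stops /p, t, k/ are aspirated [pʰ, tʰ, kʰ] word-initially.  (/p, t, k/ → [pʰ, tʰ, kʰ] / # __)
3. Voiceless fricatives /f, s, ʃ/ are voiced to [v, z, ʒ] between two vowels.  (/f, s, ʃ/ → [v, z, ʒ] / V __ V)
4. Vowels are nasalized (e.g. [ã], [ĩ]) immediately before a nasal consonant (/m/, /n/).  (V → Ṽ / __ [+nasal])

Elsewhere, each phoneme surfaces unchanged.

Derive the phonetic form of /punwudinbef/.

[pʰũnwudĩnbef]

/p/ meets the environment for rule 2 (word-initially) → [pʰ].
/u/ — between /p/ and /n/, before a nasal consonant — surfaces as [ũ] (rule 4).
/n/ (between /u/ and /w/): no rule targets it → [n].
/w/ (between /n/ and /u/) is unaffected → [w].
/u/ (between /w/ and /d/): rule 4 targets it, but not before a nasal consonant → unchanged [u].
/d/ (between /u/ and /i/): rule 1 targets it, but not word-finally → unchanged [d].
/i/ meets the environment for rule 4 (before a nasal consonant) → [ĩ].
/n/ (between /i/ and /b/) is unaffected → [n].
/b/ (between /n/ and /e/) fails the environment for rule 1, so it stays [b].
/e/ (between /b/ and /f/) fails the environment for rule 4, so it stays [e].
/f/ (word-final) is in the target of rule 3 but the environment (between two vowels) is not met → [f].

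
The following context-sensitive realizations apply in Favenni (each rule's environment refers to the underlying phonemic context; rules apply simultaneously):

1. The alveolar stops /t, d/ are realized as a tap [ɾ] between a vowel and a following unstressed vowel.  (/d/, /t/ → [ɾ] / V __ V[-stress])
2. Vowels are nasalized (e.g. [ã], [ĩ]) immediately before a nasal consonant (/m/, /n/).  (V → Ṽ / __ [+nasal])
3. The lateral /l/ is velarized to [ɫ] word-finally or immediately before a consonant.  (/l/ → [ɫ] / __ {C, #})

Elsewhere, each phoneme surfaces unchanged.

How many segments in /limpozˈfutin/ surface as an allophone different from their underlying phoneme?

Segments that undergo a rule: /i/ → [ĩ] (rule 2); /t/ → [ɾ] (rule 1); /i/ → [ĩ] (rule 2).
All other segments surface unchanged.

3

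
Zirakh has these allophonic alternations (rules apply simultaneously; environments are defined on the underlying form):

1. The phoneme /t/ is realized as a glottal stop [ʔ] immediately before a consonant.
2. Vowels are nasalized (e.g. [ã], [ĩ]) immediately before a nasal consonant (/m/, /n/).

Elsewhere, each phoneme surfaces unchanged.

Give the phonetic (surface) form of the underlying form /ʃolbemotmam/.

/ʃ/ stays [ʃ].
/o/ (between /ʃ/ and /l/) fails the environment for rule 2, so it stays [o].
/l/ stays [l].
/b/ (between /l/ and /e/): no rule targets it → [b].
/e/ meets the environment for rule 2 (before a nasal consonant) → [ẽ].
/m/ stays [m].
/o/ (between /m/ and /t/): rule 2 targets it, but not before a nasal consonant → unchanged [o].
Rule 1 applies to /t/ (between /o/ and /m/: immediately before a consonant) → [ʔ].
/m/ (between /t/ and /a/): no rule targets it → [m].
/a/ (between /m/ and /m/) occurs before a nasal consonant → [ã] by rule 2.
/m/ (word-final) is unaffected → [m].

[ʃolbẽmoʔmãm]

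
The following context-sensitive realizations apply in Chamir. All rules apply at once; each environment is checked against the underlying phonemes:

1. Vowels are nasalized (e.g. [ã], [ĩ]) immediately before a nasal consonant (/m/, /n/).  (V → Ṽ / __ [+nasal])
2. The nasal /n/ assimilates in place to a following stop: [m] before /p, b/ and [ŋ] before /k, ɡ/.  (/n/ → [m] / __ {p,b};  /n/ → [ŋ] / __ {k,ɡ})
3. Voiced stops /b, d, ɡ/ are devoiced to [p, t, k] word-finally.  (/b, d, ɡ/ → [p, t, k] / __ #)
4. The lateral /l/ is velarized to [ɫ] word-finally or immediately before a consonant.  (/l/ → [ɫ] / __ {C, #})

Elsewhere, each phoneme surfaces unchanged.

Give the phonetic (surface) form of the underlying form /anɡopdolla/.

/a/ meets the environment for rule 1 (before a nasal consonant) → [ã].
/n/ (between /a/ and /ɡ/): before a labial or velar stop, so rule 2 applies → [ŋ].
/ɡ/ — between /n/ and /o/; rule 3 does not apply here → [ɡ].
/o/ — between /ɡ/ and /p/; rule 1 does not apply here → [o].
/p/ stays [p].
/d/ (between /p/ and /o/): rule 3 targets it, but not word-finally → unchanged [d].
/o/ — between /d/ and /l/; rule 1 does not apply here → [o].
Rule 4 applies to /l/ (between /o/ and /l/: word-finally or immediately before a consonant) → [ɫ].
/l/ (between /l/ and /a/) fails the environment for rule 4, so it stays [l].
/a/ — word-final; rule 1 does not apply here → [a].

[ãŋɡopdoɫla]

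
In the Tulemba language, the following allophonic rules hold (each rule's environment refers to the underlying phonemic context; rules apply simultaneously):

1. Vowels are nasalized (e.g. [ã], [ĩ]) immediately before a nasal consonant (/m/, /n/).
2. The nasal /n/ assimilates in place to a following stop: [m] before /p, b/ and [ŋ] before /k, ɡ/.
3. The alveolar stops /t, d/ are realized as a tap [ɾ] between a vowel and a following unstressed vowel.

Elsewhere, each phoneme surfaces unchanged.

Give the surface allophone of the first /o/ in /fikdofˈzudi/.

[o]

/o/ — between /d/ and /f/; rule 1 does not apply here → [o].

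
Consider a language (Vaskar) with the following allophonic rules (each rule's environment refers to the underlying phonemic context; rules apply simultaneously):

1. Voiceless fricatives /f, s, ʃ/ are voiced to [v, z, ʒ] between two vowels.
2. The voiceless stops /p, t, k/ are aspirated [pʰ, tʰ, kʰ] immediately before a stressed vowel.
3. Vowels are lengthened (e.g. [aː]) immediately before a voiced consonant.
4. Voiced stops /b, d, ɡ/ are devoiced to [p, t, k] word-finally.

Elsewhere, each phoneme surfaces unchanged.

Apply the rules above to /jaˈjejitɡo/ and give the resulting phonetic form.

[jaːˈjeːjitɡo]

/a/ — between /j/ and /j/, before a voiced consonant — surfaces as [aː] (rule 3).
/e/ (between /j/ and /j/) occurs before a voiced consonant → [eː] by rule 3.
/i/ — between /j/ and /t/; rule 3 does not apply here → [i].
/t/ — between /i/ and /ɡ/; rule 2 does not apply here → [t].
/ɡ/ (between /t/ and /o/) fails the environment for rule 4, so it stays [ɡ].
/o/ — word-final; rule 3 does not apply here → [o].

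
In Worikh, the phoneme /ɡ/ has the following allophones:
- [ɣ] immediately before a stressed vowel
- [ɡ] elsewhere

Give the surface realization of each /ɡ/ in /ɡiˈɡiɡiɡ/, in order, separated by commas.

[ɡ], [ɣ], [ɡ], [ɡ]

Occurrence 1 (position 1): no conditioning environment matches → elsewhere allophone [ɡ].
Occurrence 2 (position 3): immediately before a stressed vowel → [ɣ].
Occurrence 3 (position 5): no conditioning environment matches → elsewhere allophone [ɡ].
Occurrence 4 (position 7): no conditioning environment matches → elsewhere allophone [ɡ].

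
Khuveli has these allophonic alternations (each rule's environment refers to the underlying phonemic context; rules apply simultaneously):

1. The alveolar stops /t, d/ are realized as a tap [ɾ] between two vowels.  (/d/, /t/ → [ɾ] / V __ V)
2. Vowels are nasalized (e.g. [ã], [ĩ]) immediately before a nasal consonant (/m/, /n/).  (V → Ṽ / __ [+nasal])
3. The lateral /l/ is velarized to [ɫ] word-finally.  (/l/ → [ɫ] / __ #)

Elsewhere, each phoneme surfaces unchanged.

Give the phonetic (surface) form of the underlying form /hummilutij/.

/h/ stays [h].
/u/ — between /h/ and /m/, before a nasal consonant — surfaces as [ũ] (rule 2).
/m/ (between /u/ and /m/): no rule targets it → [m].
/m/ (between /m/ and /i/) is unaffected → [m].
/i/ (between /m/ and /l/): rule 2 targets it, but not before a nasal consonant → unchanged [i].
/l/ — between /i/ and /u/; rule 3 does not apply here → [l].
/u/ (between /l/ and /t/) fails the environment for rule 2, so it stays [u].
/t/ (between /u/ and /i/): between two vowels, so rule 1 applies → [ɾ].
/i/ (between /t/ and /j/) fails the environment for rule 2, so it stays [i].
/j/ — not in any rule's target class → [j].

[hũmmiluɾij]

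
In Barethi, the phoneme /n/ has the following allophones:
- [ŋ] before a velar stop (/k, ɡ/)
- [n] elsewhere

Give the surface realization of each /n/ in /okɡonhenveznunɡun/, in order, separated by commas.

[n], [n], [n], [ŋ], [n]

Occurrence 1 (position 5): no conditioning environment matches → elsewhere allophone [n].
Occurrence 2 (position 8): no conditioning environment matches → elsewhere allophone [n].
Occurrence 3 (position 12): no conditioning environment matches → elsewhere allophone [n].
Occurrence 4 (position 14): before a velar stop → [ŋ].
Occurrence 5 (position 17): no conditioning environment matches → elsewhere allophone [n].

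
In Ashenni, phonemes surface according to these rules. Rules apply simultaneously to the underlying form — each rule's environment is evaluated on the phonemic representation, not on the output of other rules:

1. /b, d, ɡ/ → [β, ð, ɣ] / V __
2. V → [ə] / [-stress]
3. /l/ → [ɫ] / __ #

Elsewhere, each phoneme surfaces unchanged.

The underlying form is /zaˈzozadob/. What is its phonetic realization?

[zəˈzozəðəβ]

/z/ stays [z].
Rule 2 applies to /a/ (between /z/ and /z/: in an unstressed syllable) → [ə].
/z/ — not in any rule's target class → [z].
/o/ — between /z/ and /z/; rule 2 does not apply here → [o].
/z/ (between /o/ and /a/) is unaffected → [z].
/a/ — between /z/ and /d/, in an unstressed syllable — surfaces as [ə] (rule 2).
/d/ (between /a/ and /o/): immediately after a vowel, so rule 1 applies → [ð].
/o/ — between /d/ and /b/, in an unstressed syllable — surfaces as [ə] (rule 2).
/b/ — word-final, immediately after a vowel — surfaces as [β] (rule 1).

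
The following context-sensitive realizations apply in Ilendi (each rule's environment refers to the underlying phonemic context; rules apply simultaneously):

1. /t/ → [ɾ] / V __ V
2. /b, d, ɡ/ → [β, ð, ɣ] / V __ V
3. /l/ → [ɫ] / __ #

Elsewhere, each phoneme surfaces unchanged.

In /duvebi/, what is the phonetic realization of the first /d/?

/d/ (word-initial) is in the target of rule 2 but the environment (between two vowels) is not met → [d].

[d]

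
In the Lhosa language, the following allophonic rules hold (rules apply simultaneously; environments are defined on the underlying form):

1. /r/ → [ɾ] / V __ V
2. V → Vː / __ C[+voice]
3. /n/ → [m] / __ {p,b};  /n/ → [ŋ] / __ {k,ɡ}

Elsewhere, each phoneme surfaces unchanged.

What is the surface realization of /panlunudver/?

[paːnluːnuːdveːr]

/p/ stays [p].
/a/ (between /p/ and /n/): before a voiced consonant, so rule 2 applies → [aː].
/n/ (between /a/ and /l/): rule 3 targets it, but not before a labial or velar stop → unchanged [n].
/l/ (between /n/ and /u/) is unaffected → [l].
Rule 2 applies to /u/ (between /l/ and /n/: before a voiced consonant) → [uː].
/n/ (between /u/ and /u/): rule 3 targets it, but not before a labial or velar stop → unchanged [n].
Rule 2 applies to /u/ (between /n/ and /d/: before a voiced consonant) → [uː].
/d/ (between /u/ and /v/): no rule targets it → [d].
/v/ — not in any rule's target class → [v].
/e/ (between /v/ and /r/) occurs before a voiced consonant → [eː] by rule 2.
/r/ (word-final) fails the environment for rule 1, so it stays [r].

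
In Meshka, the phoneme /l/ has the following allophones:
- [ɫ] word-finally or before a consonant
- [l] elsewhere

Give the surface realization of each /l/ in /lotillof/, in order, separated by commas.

Occurrence 1 (position 1): no conditioning environment matches → elsewhere allophone [l].
Occurrence 2 (position 5): word-finally or before a consonant → [ɫ].
Occurrence 3 (position 6): no conditioning environment matches → elsewhere allophone [l].

[l], [ɫ], [l]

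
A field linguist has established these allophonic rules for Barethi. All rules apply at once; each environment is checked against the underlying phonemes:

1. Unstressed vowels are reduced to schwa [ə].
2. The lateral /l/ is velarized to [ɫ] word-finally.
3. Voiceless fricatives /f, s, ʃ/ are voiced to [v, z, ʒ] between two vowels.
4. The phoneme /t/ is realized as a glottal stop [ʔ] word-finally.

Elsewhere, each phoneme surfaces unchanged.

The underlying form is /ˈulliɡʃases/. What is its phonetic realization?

/u/ (word-initial) is in the target of rule 1 but the environment (in an unstressed syllable) is not met → [u].
/l/ (between /u/ and /l/) is in the target of rule 2 but the environment (word-finally) is not met → [l].
/l/ (between /l/ and /i/) fails the environment for rule 2, so it stays [l].
/i/ (between /l/ and /ɡ/) occurs in an unstressed syllable → [ə] by rule 1.
/ɡ/ (between /i/ and /ʃ/) is unaffected → [ɡ].
/ʃ/ — between /ɡ/ and /a/; rule 3 does not apply here → [ʃ].
/a/ (between /ʃ/ and /s/): in an unstressed syllable, so rule 1 applies → [ə].
/s/ (between /a/ and /e/): between two vowels, so rule 3 applies → [z].
/e/ (between /s/ and /s/): in an unstressed syllable, so rule 1 applies → [ə].
/s/ (word-final): rule 3 targets it, but not between two vowels → unchanged [s].

[ˈulləɡʃəzəs]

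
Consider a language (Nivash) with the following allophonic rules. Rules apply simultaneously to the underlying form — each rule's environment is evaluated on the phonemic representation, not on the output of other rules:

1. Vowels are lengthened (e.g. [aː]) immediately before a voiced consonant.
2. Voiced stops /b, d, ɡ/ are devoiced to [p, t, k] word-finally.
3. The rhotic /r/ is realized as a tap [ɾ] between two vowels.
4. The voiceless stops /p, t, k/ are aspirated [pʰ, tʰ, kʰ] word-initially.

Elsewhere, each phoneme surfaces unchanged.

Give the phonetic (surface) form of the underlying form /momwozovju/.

/m/ (word-initial): no rule targets it → [m].
/o/ meets the environment for rule 1 (before a voiced consonant) → [oː].
/m/ (between /o/ and /w/): no rule targets it → [m].
/w/ stays [w].
/o/ — between /w/ and /z/, before a voiced consonant — surfaces as [oː] (rule 1).
/z/ (between /o/ and /o/): no rule targets it → [z].
/o/ meets the environment for rule 1 (before a voiced consonant) → [oː].
/v/ stays [v].
/j/ — not in any rule's target class → [j].
/u/ — word-final; rule 1 does not apply here → [u].

[moːmwoːzoːvju]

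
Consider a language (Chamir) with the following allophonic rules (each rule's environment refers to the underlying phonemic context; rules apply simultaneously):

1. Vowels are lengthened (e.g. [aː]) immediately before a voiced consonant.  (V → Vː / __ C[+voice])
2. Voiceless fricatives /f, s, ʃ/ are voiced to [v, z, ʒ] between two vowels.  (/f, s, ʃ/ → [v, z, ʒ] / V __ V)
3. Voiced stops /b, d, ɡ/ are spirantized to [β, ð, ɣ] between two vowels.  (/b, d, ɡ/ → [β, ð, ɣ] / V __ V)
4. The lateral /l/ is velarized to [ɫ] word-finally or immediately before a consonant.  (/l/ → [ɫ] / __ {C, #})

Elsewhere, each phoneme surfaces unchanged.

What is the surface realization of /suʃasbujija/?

/s/ (word-initial): rule 2 targets it, but not between two vowels → unchanged [s].
/u/ — between /s/ and /ʃ/; rule 1 does not apply here → [u].
/ʃ/ (between /u/ and /a/) occurs between two vowels → [ʒ] by rule 2.
/a/ (between /ʃ/ and /s/) is in the target of rule 1 but the environment (before a voiced consonant) is not met → [a].
/s/ (between /a/ and /b/) fails the environment for rule 2, so it stays [s].
/b/ (between /s/ and /u/): rule 3 targets it, but not between two vowels → unchanged [b].
Rule 1 applies to /u/ (between /b/ and /j/: before a voiced consonant) → [uː].
/j/ stays [j].
/i/ (between /j/ and /j/): before a voiced consonant, so rule 1 applies → [iː].
/j/ (between /i/ and /a/) is unaffected → [j].
/a/ — word-final; rule 1 does not apply here → [a].

[suʒasbuːjiːja]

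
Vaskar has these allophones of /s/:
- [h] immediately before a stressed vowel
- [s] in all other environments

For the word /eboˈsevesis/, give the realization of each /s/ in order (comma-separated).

[h], [s], [s]

Occurrence 1 (position 4): immediately before a stressed vowel → [h].
Occurrence 2 (position 8): no conditioning environment matches → elsewhere allophone [s].
Occurrence 3 (position 10): no conditioning environment matches → elsewhere allophone [s].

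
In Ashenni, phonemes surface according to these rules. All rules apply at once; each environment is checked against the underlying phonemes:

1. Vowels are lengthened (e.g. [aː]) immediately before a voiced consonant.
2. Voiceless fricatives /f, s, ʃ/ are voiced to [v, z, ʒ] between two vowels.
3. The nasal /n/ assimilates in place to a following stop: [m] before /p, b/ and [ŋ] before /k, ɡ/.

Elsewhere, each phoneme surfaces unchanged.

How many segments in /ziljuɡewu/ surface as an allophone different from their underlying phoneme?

Segments that undergo a rule: /i/ → [iː] (rule 1); /u/ → [uː] (rule 1); /e/ → [eː] (rule 1).
All other segments surface unchanged.

3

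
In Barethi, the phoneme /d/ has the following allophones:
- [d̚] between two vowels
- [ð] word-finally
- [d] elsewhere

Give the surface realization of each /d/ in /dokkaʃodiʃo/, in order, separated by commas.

[d], [d̚]

Occurrence 1 (position 1): no conditioning environment matches → elsewhere allophone [d].
Occurrence 2 (position 8): between two vowels → [d̚].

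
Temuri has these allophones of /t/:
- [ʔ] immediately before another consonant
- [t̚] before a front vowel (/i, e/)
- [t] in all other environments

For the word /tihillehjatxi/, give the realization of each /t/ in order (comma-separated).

Occurrence 1 (position 1): before a front vowel (/i, e/) → [t̚].
Occurrence 2 (position 11): immediately before another consonant → [ʔ].

[t̚], [ʔ]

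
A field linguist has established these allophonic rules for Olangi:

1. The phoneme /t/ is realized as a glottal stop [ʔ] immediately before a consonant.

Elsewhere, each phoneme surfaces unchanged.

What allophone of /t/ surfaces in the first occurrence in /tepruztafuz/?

/t/ (word-initial) fails the environment for rule 1, so it stays [t].

[t]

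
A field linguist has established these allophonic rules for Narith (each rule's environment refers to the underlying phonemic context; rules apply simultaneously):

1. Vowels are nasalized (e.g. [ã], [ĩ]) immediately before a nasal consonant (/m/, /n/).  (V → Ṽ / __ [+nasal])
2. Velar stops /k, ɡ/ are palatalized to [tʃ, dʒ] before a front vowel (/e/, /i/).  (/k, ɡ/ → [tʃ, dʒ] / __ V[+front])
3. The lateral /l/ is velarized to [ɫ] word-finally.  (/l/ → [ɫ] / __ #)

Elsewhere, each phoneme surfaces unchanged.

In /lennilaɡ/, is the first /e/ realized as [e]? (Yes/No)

No

/e/ — between /l/ and /n/, before a nasal consonant — surfaces as [ẽ] (rule 1).
The actual realization is [ẽ], not [e].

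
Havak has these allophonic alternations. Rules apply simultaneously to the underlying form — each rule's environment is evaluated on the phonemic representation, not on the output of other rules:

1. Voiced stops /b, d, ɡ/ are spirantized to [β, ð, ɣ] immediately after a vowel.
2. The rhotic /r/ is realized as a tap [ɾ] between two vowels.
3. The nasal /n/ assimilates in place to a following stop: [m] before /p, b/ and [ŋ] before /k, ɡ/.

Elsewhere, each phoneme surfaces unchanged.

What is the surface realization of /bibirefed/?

/b/ (word-initial): rule 1 targets it, but not immediately after a vowel → unchanged [b].
/i/ (between /b/ and /b/): no rule targets it → [i].
/b/ (between /i/ and /i/): immediately after a vowel, so rule 1 applies → [β].
/i/ (between /b/ and /r/): no rule targets it → [i].
/r/ — between /i/ and /e/, between two vowels — surfaces as [ɾ] (rule 2).
/e/ (between /r/ and /f/) is unaffected → [e].
/f/ stays [f].
/e/ stays [e].
/d/ (word-final) occurs immediately after a vowel → [ð] by rule 1.

[biβiɾefeð]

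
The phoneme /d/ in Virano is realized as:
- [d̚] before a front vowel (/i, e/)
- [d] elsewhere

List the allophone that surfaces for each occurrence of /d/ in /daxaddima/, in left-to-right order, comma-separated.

Occurrence 1 (position 1): no conditioning environment matches → elsewhere allophone [d].
Occurrence 2 (position 5): no conditioning environment matches → elsewhere allophone [d].
Occurrence 3 (position 6): before a front vowel (/i, e/) → [d̚].

[d], [d], [d̚]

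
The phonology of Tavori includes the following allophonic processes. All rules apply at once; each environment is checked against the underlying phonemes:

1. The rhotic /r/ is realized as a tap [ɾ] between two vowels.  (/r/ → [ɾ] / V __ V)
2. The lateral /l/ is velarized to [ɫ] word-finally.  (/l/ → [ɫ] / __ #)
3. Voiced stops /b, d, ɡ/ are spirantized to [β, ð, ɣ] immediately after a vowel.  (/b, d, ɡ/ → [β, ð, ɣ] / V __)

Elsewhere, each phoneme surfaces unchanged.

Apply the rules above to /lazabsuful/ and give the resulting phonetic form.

[lazaβsufuɫ]

/l/ (word-initial) fails the environment for rule 2, so it stays [l].
/a/ (between /l/ and /z/): no rule targets it → [a].
/z/ (between /a/ and /a/): no rule targets it → [z].
/a/ (between /z/ and /b/) is unaffected → [a].
/b/ — between /a/ and /s/, immediately after a vowel — surfaces as [β] (rule 3).
/s/ — not in any rule's target class → [s].
/u/ (between /s/ and /f/): no rule targets it → [u].
/f/ (between /u/ and /u/): no rule targets it → [f].
/u/ (between /f/ and /l/): no rule targets it → [u].
/l/ (word-final) occurs word-finally → [ɫ] by rule 2.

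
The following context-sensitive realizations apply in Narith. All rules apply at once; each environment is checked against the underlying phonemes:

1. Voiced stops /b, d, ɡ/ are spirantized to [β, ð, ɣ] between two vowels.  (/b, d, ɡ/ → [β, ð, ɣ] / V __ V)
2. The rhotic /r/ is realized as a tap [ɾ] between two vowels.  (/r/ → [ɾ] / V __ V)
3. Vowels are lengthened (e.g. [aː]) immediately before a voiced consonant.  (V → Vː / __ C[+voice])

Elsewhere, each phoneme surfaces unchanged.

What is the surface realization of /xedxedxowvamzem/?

[xeːdxeːdxoːwvaːmzeːm]

/x/ — not in any rule's target class → [x].
/e/ — between /x/ and /d/, before a voiced consonant — surfaces as [eː] (rule 3).
/d/ (between /e/ and /x/) fails the environment for rule 1, so it stays [d].
/x/ (between /d/ and /e/): no rule targets it → [x].
/e/ — between /x/ and /d/, before a voiced consonant — surfaces as [eː] (rule 3).
/d/ — between /e/ and /x/; rule 1 does not apply here → [d].
/x/ (between /d/ and /o/) is unaffected → [x].
/o/ meets the environment for rule 3 (before a voiced consonant) → [oː].
/w/ (between /o/ and /v/): no rule targets it → [w].
/v/ stays [v].
/a/ (between /v/ and /m/) occurs before a voiced consonant → [aː] by rule 3.
/m/ (between /a/ and /z/) is unaffected → [m].
/z/ (between /m/ and /e/): no rule targets it → [z].
Rule 3 applies to /e/ (between /z/ and /m/: before a voiced consonant) → [eː].
/m/ stays [m].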